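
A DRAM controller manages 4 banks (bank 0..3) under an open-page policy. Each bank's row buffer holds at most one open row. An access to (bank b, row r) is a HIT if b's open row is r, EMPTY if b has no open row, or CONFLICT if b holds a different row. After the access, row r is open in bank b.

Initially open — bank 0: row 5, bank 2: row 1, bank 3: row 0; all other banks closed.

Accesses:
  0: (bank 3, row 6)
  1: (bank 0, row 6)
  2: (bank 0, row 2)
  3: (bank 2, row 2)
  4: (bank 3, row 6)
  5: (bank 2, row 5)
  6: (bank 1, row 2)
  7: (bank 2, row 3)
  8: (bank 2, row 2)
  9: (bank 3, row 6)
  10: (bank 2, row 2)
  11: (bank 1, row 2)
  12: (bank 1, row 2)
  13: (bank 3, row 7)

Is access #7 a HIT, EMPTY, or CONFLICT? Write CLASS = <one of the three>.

0: bank 3 row 6 — prev 0 → CONFLICT
1: bank 0 row 6 — prev 5 → CONFLICT
2: bank 0 row 2 — prev 6 → CONFLICT
3: bank 2 row 2 — prev 1 → CONFLICT
4: bank 3 row 6 — prev 6 → HIT
5: bank 2 row 5 — prev 2 → CONFLICT
6: bank 1 row 2 — prev None → EMPTY
7: bank 2 row 3 — prev 5 → CONFLICT
8: bank 2 row 2 — prev 3 → CONFLICT
9: bank 3 row 6 — prev 6 → HIT
10: bank 2 row 2 — prev 2 → HIT
11: bank 1 row 2 — prev 2 → HIT
12: bank 1 row 2 — prev 2 → HIT
13: bank 3 row 7 — prev 6 → CONFLICT

CLASS = CONFLICT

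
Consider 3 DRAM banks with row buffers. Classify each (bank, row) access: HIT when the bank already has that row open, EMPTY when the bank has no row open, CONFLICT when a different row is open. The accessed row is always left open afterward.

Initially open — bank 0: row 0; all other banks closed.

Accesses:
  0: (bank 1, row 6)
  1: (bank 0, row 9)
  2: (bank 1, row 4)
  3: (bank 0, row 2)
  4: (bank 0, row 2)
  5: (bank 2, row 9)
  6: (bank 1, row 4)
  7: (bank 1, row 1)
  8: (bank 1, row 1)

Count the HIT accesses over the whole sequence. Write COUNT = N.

COUNT = 3

0: bank 1 row 6 — prev None → EMPTY
1: bank 0 row 9 — prev 0 → CONFLICT
2: bank 1 row 4 — prev 6 → CONFLICT
3: bank 0 row 2 — prev 9 → CONFLICT
4: bank 0 row 2 — prev 2 → HIT
5: bank 2 row 9 — prev None → EMPTY
6: bank 1 row 4 — prev 4 → HIT
7: bank 1 row 1 — prev 4 → CONFLICT
8: bank 1 row 1 — prev 1 → HIT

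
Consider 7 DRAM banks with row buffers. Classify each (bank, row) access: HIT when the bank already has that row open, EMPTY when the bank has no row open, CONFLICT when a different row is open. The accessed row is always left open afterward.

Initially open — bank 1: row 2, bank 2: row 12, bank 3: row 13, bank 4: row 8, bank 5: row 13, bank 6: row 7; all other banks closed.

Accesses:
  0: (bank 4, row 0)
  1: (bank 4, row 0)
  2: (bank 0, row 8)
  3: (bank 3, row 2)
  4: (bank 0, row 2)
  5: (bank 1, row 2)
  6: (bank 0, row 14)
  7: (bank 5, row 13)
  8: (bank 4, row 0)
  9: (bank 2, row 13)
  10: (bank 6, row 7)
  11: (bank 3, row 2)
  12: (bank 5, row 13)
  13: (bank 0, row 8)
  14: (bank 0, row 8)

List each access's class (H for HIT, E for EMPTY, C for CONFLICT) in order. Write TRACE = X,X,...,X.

TRACE = C,H,E,C,C,H,C,H,H,C,H,H,H,C,H

  [0] b4 r0: had r8 ⇒ C
  [1] b4 r0: had r0 ⇒ H
  [2] b0 r8: no row ⇒ E
  [3] b3 r2: had r13 ⇒ C
  [4] b0 r2: had r8 ⇒ C
  [5] b1 r2: had r2 ⇒ H
  [6] b0 r14: had r2 ⇒ C
  [7] b5 r13: had r13 ⇒ H
  [8] b4 r0: had r0 ⇒ H
  [9] b2 r13: had r12 ⇒ C
  [10] b6 r7: had r7 ⇒ H
  [11] b3 r2: had r2 ⇒ H
  [12] b5 r13: had r13 ⇒ H
  [13] b0 r8: had r14 ⇒ C
  [14] b0 r8: had r8 ⇒ H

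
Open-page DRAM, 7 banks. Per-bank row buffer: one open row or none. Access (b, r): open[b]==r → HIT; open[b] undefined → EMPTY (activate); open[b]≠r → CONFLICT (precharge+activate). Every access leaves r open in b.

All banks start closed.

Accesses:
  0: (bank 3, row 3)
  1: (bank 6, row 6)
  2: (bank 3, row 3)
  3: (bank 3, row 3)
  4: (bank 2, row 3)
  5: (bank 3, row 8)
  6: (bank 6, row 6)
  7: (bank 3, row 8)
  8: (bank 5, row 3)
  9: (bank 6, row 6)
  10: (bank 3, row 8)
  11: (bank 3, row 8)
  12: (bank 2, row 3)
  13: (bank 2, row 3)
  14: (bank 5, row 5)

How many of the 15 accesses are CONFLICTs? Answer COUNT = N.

0: bank 3 row 3 — prev None → EMPTY
1: bank 6 row 6 — prev None → EMPTY
2: bank 3 row 3 — prev 3 → HIT
3: bank 3 row 3 — prev 3 → HIT
4: bank 2 row 3 — prev None → EMPTY
5: bank 3 row 8 — prev 3 → CONFLICT
6: bank 6 row 6 — prev 6 → HIT
7: bank 3 row 8 — prev 8 → HIT
8: bank 5 row 3 — prev None → EMPTY
9: bank 6 row 6 — prev 6 → HIT
10: bank 3 row 8 — prev 8 → HIT
11: bank 3 row 8 — prev 8 → HIT
12: bank 2 row 3 — prev 3 → HIT
13: bank 2 row 3 — prev 3 → HIT
14: bank 5 row 5 — prev 3 → CONFLICT

COUNT = 2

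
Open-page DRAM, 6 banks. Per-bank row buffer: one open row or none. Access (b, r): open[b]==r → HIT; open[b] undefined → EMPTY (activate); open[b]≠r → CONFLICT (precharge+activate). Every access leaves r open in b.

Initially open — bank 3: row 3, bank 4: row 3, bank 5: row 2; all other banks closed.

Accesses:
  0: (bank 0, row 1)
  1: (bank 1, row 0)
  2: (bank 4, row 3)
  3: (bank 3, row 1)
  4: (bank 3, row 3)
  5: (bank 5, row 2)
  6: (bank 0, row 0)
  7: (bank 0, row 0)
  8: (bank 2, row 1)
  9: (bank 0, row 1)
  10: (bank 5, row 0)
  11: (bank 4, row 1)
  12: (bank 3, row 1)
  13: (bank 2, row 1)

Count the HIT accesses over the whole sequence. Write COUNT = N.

0: bank 0 row 1 — prev None → EMPTY
1: bank 1 row 0 — prev None → EMPTY
2: bank 4 row 3 — prev 3 → HIT
3: bank 3 row 1 — prev 3 → CONFLICT
4: bank 3 row 3 — prev 1 → CONFLICT
5: bank 5 row 2 — prev 2 → HIT
6: bank 0 row 0 — prev 1 → CONFLICT
7: bank 0 row 0 — prev 0 → HIT
8: bank 2 row 1 — prev None → EMPTY
9: bank 0 row 1 — prev 0 → CONFLICT
10: bank 5 row 0 — prev 2 → CONFLICT
11: bank 4 row 1 — prev 3 → CONFLICT
12: bank 3 row 1 — prev 3 → CONFLICT
13: bank 2 row 1 — prev 1 → HIT

COUNT = 4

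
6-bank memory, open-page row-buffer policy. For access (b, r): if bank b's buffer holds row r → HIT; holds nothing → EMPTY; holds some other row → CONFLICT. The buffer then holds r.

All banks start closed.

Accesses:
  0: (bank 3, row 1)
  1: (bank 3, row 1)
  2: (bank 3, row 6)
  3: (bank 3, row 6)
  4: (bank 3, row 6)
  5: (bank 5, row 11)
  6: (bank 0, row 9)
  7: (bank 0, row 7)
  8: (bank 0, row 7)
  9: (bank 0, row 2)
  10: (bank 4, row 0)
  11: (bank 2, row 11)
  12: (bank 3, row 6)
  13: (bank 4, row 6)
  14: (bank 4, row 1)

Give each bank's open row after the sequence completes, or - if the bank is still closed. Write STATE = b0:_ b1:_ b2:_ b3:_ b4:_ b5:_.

STATE = b0:2 b1:- b2:11 b3:6 b4:1 b5:11

  [0] b3 r1: no row ⇒ E
  [1] b3 r1: had r1 ⇒ H
  [2] b3 r6: had r1 ⇒ C
  [3] b3 r6: had r6 ⇒ H
  [4] b3 r6: had r6 ⇒ H
  [5] b5 r11: no row ⇒ E
  [6] b0 r9: no row ⇒ E
  [7] b0 r7: had r9 ⇒ C
  [8] b0 r7: had r7 ⇒ H
  [9] b0 r2: had r7 ⇒ C
  [10] b4 r0: no row ⇒ E
  [11] b2 r11: no row ⇒ E
  [12] b3 r6: had r6 ⇒ H
  [13] b4 r6: had r0 ⇒ C
  [14] b4 r1: had r6 ⇒ C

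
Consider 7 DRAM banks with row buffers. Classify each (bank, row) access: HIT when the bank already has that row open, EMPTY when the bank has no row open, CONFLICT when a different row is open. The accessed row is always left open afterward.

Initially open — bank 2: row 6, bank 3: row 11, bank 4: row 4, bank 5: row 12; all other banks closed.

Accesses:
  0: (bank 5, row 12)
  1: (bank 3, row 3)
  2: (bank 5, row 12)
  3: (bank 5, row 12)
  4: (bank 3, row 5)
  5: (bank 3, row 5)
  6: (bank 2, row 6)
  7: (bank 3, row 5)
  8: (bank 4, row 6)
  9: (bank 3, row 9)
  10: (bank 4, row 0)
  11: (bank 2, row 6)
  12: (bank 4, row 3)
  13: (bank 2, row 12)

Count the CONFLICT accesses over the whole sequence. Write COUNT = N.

  [0] b5 r12: had r12 ⇒ H
  [1] b3 r3: had r11 ⇒ C
  [2] b5 r12: had r12 ⇒ H
  [3] b5 r12: had r12 ⇒ H
  [4] b3 r5: had r3 ⇒ C
  [5] b3 r5: had r5 ⇒ H
  [6] b2 r6: had r6 ⇒ H
  [7] b3 r5: had r5 ⇒ H
  [8] b4 r6: had r4 ⇒ C
  [9] b3 r9: had r5 ⇒ C
  [10] b4 r0: had r6 ⇒ C
  [11] b2 r6: had r6 ⇒ H
  [12] b4 r3: had r0 ⇒ C
  [13] b2 r12: had r6 ⇒ C

COUNT = 7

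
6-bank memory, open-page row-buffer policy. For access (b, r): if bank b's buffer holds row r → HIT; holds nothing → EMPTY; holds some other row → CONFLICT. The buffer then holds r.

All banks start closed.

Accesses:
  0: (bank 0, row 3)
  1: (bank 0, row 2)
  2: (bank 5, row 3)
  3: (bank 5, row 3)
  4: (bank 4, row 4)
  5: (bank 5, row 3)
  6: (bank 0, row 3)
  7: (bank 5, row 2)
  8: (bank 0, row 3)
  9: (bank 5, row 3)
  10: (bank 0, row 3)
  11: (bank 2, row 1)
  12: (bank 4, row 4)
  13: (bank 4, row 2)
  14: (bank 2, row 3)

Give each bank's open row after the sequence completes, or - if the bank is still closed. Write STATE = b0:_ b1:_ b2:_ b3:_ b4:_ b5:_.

#0 (0,3) E
#1 (0,2) C  (was 3)
#2 (5,3) E
#3 (5,3) H  (was 3)
#4 (4,4) E
#5 (5,3) H  (was 3)
#6 (0,3) C  (was 2)
#7 (5,2) C  (was 3)
#8 (0,3) H  (was 3)
#9 (5,3) C  (was 2)
#10 (0,3) H  (was 3)
#11 (2,1) E
#12 (4,4) H  (was 4)
#13 (4,2) C  (was 4)
#14 (2,3) C  (was 1)

STATE = b0:3 b1:- b2:3 b3:- b4:2 b5:3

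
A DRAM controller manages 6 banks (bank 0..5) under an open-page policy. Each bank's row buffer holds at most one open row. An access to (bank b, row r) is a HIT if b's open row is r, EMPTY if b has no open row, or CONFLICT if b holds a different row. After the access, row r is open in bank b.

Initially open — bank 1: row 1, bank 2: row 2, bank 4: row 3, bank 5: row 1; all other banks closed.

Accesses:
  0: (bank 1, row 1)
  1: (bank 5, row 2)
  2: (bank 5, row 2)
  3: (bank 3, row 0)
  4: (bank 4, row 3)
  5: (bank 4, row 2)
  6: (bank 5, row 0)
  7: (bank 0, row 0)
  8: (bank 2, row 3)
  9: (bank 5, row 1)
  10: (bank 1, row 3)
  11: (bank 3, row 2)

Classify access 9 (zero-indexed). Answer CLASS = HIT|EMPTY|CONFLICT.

CLASS = CONFLICT

0: bank 1 row 1 — prev 1 → HIT
1: bank 5 row 2 — prev 1 → CONFLICT
2: bank 5 row 2 — prev 2 → HIT
3: bank 3 row 0 — prev None → EMPTY
4: bank 4 row 3 — prev 3 → HIT
5: bank 4 row 2 — prev 3 → CONFLICT
6: bank 5 row 0 — prev 2 → CONFLICT
7: bank 0 row 0 — prev None → EMPTY
8: bank 2 row 3 — prev 2 → CONFLICT
9: bank 5 row 1 — prev 0 → CONFLICT
10: bank 1 row 3 — prev 1 → CONFLICT
11: bank 3 row 2 — prev 0 → CONFLICT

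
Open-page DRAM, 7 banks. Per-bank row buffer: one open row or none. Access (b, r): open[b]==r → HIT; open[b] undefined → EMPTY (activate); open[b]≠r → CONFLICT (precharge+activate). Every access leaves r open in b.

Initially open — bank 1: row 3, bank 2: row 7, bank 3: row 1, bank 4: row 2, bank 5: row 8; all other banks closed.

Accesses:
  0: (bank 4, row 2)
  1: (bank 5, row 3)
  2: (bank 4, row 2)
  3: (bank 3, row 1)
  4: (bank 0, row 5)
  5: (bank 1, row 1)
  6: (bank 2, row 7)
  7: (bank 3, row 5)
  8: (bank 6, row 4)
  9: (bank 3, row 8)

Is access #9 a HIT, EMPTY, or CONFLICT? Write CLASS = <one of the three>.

CLASS = CONFLICT

  [0] b4 r2: had r2 ⇒ H
  [1] b5 r3: had r8 ⇒ C
  [2] b4 r2: had r2 ⇒ H
  [3] b3 r1: had r1 ⇒ H
  [4] b0 r5: no row ⇒ E
  [5] b1 r1: had r3 ⇒ C
  [6] b2 r7: had r7 ⇒ H
  [7] b3 r5: had r1 ⇒ C
  [8] b6 r4: no row ⇒ E
  [9] b3 r8: had r5 ⇒ C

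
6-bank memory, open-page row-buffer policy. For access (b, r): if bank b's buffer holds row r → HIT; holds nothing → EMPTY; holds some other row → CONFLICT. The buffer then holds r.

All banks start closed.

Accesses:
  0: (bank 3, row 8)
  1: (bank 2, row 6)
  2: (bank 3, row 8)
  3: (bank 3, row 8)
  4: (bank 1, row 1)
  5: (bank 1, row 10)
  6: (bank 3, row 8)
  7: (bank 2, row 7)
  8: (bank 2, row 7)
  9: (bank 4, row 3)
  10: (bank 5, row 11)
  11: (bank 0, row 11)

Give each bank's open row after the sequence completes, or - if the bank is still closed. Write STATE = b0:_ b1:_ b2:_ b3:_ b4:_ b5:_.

STATE = b0:11 b1:10 b2:7 b3:8 b4:3 b5:11

#0 (3,8) E
#1 (2,6) E
#2 (3,8) H  (was 8)
#3 (3,8) H  (was 8)
#4 (1,1) E
#5 (1,10) C  (was 1)
#6 (3,8) H  (was 8)
#7 (2,7) C  (was 6)
#8 (2,7) H  (was 7)
#9 (4,3) E
#10 (5,11) E
#11 (0,11) E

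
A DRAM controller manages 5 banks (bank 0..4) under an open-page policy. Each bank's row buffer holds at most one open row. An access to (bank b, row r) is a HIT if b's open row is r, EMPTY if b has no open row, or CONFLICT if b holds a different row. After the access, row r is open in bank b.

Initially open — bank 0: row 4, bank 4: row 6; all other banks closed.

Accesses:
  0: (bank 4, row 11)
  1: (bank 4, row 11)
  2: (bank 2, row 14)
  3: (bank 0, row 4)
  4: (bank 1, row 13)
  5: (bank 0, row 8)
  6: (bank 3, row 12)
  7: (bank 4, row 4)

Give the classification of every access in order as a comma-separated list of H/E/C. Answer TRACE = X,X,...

step 0: bank4 6->11 [CONFLICT]
step 1: bank4 11->11 [HIT]
step 2: bank2 None->14 [EMPTY]
step 3: bank0 4->4 [HIT]
step 4: bank1 None->13 [EMPTY]
step 5: bank0 4->8 [CONFLICT]
step 6: bank3 None->12 [EMPTY]
step 7: bank4 11->4 [CONFLICT]

TRACE = C,H,E,H,E,C,E,C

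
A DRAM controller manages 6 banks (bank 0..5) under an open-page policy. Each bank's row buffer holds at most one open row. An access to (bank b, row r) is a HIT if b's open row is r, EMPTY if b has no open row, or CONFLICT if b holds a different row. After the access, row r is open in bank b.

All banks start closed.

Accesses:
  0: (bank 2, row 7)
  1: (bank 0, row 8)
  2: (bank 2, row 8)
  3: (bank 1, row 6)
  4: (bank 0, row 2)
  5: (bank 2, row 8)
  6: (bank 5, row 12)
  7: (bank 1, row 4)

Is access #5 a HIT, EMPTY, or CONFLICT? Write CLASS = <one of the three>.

0: bank 2 row 7 — prev None → EMPTY
1: bank 0 row 8 — prev None → EMPTY
2: bank 2 row 8 — prev 7 → CONFLICT
3: bank 1 row 6 — prev None → EMPTY
4: bank 0 row 2 — prev 8 → CONFLICT
5: bank 2 row 8 — prev 8 → HIT
6: bank 5 row 12 — prev None → EMPTY
7: bank 1 row 4 — prev 6 → CONFLICT

CLASS = HIT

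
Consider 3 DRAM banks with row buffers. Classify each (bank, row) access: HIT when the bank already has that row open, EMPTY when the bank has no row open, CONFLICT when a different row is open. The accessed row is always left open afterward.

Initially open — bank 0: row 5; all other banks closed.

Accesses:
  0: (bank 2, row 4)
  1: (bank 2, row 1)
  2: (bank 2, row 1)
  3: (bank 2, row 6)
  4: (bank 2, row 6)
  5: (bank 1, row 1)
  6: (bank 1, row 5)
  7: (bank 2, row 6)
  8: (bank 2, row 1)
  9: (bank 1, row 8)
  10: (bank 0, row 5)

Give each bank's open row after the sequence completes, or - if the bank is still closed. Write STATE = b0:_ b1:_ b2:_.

STATE = b0:5 b1:8 b2:1

0: bank 2 row 4 — prev None → EMPTY
1: bank 2 row 1 — prev 4 → CONFLICT
2: bank 2 row 1 — prev 1 → HIT
3: bank 2 row 6 — prev 1 → CONFLICT
4: bank 2 row 6 — prev 6 → HIT
5: bank 1 row 1 — prev None → EMPTY
6: bank 1 row 5 — prev 1 → CONFLICT
7: bank 2 row 6 — prev 6 → HIT
8: bank 2 row 1 — prev 6 → CONFLICT
9: bank 1 row 8 — prev 5 → CONFLICT
10: bank 0 row 5 — prev 5 → HIT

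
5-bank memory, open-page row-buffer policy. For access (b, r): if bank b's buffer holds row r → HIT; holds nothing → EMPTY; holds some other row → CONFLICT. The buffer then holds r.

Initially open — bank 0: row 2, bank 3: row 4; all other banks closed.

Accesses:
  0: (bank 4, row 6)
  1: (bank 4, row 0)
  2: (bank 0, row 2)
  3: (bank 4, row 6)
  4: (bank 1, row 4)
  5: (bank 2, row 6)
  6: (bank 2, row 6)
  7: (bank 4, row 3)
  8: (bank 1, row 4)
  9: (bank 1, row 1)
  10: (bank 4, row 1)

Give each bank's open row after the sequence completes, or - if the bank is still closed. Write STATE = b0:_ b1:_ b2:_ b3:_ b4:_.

step 0: bank4 None->6 [EMPTY]
step 1: bank4 6->0 [CONFLICT]
step 2: bank0 2->2 [HIT]
step 3: bank4 0->6 [CONFLICT]
step 4: bank1 None->4 [EMPTY]
step 5: bank2 None->6 [EMPTY]
step 6: bank2 6->6 [HIT]
step 7: bank4 6->3 [CONFLICT]
step 8: bank1 4->4 [HIT]
step 9: bank1 4->1 [CONFLICT]
step 10: bank4 3->1 [CONFLICT]

STATE = b0:2 b1:1 b2:6 b3:4 b4:1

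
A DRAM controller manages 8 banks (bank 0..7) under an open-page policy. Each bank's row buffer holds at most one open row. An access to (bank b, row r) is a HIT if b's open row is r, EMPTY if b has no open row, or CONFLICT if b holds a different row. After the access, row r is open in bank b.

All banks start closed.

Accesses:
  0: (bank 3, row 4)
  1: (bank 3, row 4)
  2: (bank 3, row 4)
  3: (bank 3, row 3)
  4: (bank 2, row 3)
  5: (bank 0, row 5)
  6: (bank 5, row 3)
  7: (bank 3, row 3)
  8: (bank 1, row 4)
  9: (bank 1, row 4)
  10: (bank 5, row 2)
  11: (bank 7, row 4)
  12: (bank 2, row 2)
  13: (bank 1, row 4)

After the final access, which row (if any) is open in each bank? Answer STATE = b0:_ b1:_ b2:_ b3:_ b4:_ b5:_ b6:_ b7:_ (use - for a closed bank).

STATE = b0:5 b1:4 b2:2 b3:3 b4:- b5:2 b6:- b7:4

  [0] b3 r4: no row ⇒ E
  [1] b3 r4: had r4 ⇒ H
  [2] b3 r4: had r4 ⇒ H
  [3] b3 r3: had r4 ⇒ C
  [4] b2 r3: no row ⇒ E
  [5] b0 r5: no row ⇒ E
  [6] b5 r3: no row ⇒ E
  [7] b3 r3: had r3 ⇒ H
  [8] b1 r4: no row ⇒ E
  [9] b1 r4: had r4 ⇒ H
  [10] b5 r2: had r3 ⇒ C
  [11] b7 r4: no row ⇒ E
  [12] b2 r2: had r3 ⇒ C
  [13] b1 r4: had r4 ⇒ H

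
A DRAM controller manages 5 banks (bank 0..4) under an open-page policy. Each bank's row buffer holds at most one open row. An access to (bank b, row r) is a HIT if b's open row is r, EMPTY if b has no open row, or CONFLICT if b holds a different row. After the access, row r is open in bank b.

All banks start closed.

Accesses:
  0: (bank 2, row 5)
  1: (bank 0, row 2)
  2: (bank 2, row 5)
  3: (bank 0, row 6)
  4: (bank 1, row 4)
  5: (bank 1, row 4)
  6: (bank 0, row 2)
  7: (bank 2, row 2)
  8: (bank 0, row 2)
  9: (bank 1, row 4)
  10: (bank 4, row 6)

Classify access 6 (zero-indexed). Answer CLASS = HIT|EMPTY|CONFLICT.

#0 (2,5) E
#1 (0,2) E
#2 (2,5) H  (was 5)
#3 (0,6) C  (was 2)
#4 (1,4) E
#5 (1,4) H  (was 4)
#6 (0,2) C  (was 6)
#7 (2,2) C  (was 5)
#8 (0,2) H  (was 2)
#9 (1,4) H  (was 4)
#10 (4,6) E

CLASS = CONFLICT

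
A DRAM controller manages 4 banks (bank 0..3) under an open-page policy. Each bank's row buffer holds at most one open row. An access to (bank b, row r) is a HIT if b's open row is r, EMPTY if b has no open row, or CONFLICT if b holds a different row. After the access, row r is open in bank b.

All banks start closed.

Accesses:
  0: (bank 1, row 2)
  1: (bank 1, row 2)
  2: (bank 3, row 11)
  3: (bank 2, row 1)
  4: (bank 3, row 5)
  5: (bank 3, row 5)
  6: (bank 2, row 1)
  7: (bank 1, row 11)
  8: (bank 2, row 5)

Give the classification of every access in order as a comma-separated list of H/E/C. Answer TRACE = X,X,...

TRACE = E,H,E,E,C,H,H,C,C

#0 (1,2) E
#1 (1,2) H  (was 2)
#2 (3,11) E
#3 (2,1) E
#4 (3,5) C  (was 11)
#5 (3,5) H  (was 5)
#6 (2,1) H  (was 1)
#7 (1,11) C  (was 2)
#8 (2,5) C  (was 1)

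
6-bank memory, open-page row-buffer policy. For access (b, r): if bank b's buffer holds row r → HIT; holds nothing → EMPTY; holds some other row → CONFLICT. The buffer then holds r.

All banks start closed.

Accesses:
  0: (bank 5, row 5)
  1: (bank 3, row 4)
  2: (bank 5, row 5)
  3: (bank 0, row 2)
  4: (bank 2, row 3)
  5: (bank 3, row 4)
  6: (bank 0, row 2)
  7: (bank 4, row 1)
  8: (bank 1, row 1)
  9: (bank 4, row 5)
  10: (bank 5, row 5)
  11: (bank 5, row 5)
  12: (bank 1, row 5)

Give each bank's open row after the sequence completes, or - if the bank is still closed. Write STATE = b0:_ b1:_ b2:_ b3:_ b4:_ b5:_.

STATE = b0:2 b1:5 b2:3 b3:4 b4:5 b5:5

0: bank 5 row 5 — prev None → EMPTY
1: bank 3 row 4 — prev None → EMPTY
2: bank 5 row 5 — prev 5 → HIT
3: bank 0 row 2 — prev None → EMPTY
4: bank 2 row 3 — prev None → EMPTY
5: bank 3 row 4 — prev 4 → HIT
6: bank 0 row 2 — prev 2 → HIT
7: bank 4 row 1 — prev None → EMPTY
8: bank 1 row 1 — prev None → EMPTY
9: bank 4 row 5 — prev 1 → CONFLICT
10: bank 5 row 5 — prev 5 → HIT
11: bank 5 row 5 — prev 5 → HIT
12: bank 1 row 5 — prev 1 → CONFLICT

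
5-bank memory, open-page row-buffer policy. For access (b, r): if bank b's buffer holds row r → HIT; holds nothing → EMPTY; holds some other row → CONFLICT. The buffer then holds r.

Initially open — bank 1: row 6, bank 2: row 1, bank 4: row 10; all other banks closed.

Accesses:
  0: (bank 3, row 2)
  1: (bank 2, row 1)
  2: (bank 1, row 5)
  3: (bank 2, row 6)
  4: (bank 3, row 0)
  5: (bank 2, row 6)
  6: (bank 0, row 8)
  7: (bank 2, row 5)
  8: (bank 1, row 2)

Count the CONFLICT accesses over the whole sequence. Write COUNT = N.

  [0] b3 r2: no row ⇒ E
  [1] b2 r1: had r1 ⇒ H
  [2] b1 r5: had r6 ⇒ C
  [3] b2 r6: had r1 ⇒ C
  [4] b3 r0: had r2 ⇒ C
  [5] b2 r6: had r6 ⇒ H
  [6] b0 r8: no row ⇒ E
  [7] b2 r5: had r6 ⇒ C
  [8] b1 r2: had r5 ⇒ C

COUNT = 5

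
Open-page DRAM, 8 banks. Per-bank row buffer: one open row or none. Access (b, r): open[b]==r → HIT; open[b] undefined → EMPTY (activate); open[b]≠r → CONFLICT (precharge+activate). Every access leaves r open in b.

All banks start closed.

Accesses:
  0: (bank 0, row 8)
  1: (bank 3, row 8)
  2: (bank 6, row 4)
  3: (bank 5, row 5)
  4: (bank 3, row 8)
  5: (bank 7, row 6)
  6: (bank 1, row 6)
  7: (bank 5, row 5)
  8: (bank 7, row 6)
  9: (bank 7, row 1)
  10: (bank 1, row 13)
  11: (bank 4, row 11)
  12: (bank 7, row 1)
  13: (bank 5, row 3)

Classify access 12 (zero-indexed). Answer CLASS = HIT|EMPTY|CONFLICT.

CLASS = HIT

0: bank 0 row 8 — prev None → EMPTY
1: bank 3 row 8 — prev None → EMPTY
2: bank 6 row 4 — prev None → EMPTY
3: bank 5 row 5 — prev None → EMPTY
4: bank 3 row 8 — prev 8 → HIT
5: bank 7 row 6 — prev None → EMPTY
6: bank 1 row 6 — prev None → EMPTY
7: bank 5 row 5 — prev 5 → HIT
8: bank 7 row 6 — prev 6 → HIT
9: bank 7 row 1 — prev 6 → CONFLICT
10: bank 1 row 13 — prev 6 → CONFLICT
11: bank 4 row 11 — prev None → EMPTY
12: bank 7 row 1 — prev 1 → HIT
13: bank 5 row 3 — prev 5 → CONFLICT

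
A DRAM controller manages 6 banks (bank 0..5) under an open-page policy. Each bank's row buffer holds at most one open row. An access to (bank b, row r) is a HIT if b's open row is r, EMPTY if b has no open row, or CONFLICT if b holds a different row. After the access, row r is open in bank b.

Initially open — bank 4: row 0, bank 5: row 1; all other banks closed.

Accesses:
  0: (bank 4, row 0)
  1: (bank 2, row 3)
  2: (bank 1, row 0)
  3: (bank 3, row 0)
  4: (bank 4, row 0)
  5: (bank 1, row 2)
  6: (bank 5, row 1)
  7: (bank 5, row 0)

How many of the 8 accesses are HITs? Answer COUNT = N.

step 0: bank4 0->0 [HIT]
step 1: bank2 None->3 [EMPTY]
step 2: bank1 None->0 [EMPTY]
step 3: bank3 None->0 [EMPTY]
step 4: bank4 0->0 [HIT]
step 5: bank1 0->2 [CONFLICT]
step 6: bank5 1->1 [HIT]
step 7: bank5 1->0 [CONFLICT]

COUNT = 3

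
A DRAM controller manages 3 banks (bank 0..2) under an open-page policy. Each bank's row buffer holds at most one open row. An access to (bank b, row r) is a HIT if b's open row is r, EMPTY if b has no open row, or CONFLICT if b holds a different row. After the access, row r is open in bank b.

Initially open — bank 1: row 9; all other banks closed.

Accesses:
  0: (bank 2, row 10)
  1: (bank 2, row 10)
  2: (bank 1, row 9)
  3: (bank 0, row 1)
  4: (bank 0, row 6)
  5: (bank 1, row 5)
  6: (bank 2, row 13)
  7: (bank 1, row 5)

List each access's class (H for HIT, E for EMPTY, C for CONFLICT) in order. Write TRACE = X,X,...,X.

step 0: bank2 None->10 [EMPTY]
step 1: bank2 10->10 [HIT]
step 2: bank1 9->9 [HIT]
step 3: bank0 None->1 [EMPTY]
step 4: bank0 1->6 [CONFLICT]
step 5: bank1 9->5 [CONFLICT]
step 6: bank2 10->13 [CONFLICT]
step 7: bank1 5->5 [HIT]

TRACE = E,H,H,E,C,C,C,H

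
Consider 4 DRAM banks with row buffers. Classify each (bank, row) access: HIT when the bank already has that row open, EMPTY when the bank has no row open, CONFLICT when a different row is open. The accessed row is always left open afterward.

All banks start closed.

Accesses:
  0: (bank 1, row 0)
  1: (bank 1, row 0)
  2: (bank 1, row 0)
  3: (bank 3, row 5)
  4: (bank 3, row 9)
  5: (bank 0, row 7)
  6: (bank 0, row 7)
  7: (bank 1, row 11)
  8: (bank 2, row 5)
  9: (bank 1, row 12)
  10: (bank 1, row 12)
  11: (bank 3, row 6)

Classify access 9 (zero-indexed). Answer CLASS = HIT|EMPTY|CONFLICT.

0: bank 1 row 0 — prev None → EMPTY
1: bank 1 row 0 — prev 0 → HIT
2: bank 1 row 0 — prev 0 → HIT
3: bank 3 row 5 — prev None → EMPTY
4: bank 3 row 9 — prev 5 → CONFLICT
5: bank 0 row 7 — prev None → EMPTY
6: bank 0 row 7 — prev 7 → HIT
7: bank 1 row 11 — prev 0 → CONFLICT
8: bank 2 row 5 — prev None → EMPTY
9: bank 1 row 12 — prev 11 → CONFLICT
10: bank 1 row 12 — prev 12 → HIT
11: bank 3 row 6 — prev 9 → CONFLICT

CLASS = CONFLICT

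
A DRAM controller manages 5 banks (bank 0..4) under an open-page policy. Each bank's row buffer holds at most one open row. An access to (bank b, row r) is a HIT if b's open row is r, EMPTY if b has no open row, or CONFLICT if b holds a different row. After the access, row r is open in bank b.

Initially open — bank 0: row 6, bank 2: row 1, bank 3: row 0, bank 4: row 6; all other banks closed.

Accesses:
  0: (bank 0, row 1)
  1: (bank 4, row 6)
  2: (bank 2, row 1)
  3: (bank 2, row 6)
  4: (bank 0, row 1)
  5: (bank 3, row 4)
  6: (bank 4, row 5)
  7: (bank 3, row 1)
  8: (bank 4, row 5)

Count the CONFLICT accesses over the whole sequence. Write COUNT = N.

COUNT = 5

#0 (0,1) C  (was 6)
#1 (4,6) H  (was 6)
#2 (2,1) H  (was 1)
#3 (2,6) C  (was 1)
#4 (0,1) H  (was 1)
#5 (3,4) C  (was 0)
#6 (4,5) C  (was 6)
#7 (3,1) C  (was 4)
#8 (4,5) H  (was 5)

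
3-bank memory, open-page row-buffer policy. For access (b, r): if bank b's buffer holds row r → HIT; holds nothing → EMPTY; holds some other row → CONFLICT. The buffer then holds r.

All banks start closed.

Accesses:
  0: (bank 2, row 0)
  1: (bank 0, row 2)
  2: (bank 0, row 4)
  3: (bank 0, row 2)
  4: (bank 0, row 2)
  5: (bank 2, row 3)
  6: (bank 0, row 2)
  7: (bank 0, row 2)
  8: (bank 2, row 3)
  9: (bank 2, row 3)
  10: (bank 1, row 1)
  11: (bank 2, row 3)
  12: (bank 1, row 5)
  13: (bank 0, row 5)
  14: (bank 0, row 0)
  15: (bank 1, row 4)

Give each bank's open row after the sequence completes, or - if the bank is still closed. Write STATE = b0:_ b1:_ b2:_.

0: bank 2 row 0 — prev None → EMPTY
1: bank 0 row 2 — prev None → EMPTY
2: bank 0 row 4 — prev 2 → CONFLICT
3: bank 0 row 2 — prev 4 → CONFLICT
4: bank 0 row 2 — prev 2 → HIT
5: bank 2 row 3 — prev 0 → CONFLICT
6: bank 0 row 2 — prev 2 → HIT
7: bank 0 row 2 — prev 2 → HIT
8: bank 2 row 3 — prev 3 → HIT
9: bank 2 row 3 — prev 3 → HIT
10: bank 1 row 1 — prev None → EMPTY
11: bank 2 row 3 — prev 3 → HIT
12: bank 1 row 5 — prev 1 → CONFLICT
13: bank 0 row 5 — prev 2 → CONFLICT
14: bank 0 row 0 — prev 5 → CONFLICT
15: bank 1 row 4 — prev 5 → CONFLICT

STATE = b0:0 b1:4 b2:3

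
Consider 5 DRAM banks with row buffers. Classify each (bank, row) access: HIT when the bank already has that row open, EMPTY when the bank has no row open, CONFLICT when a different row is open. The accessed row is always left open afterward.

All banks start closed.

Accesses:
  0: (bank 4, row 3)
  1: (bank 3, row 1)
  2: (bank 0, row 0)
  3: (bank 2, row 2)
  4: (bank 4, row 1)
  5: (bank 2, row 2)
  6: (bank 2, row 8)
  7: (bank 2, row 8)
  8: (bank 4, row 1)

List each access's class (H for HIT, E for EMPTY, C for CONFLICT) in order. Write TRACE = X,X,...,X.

step 0: bank4 None->3 [EMPTY]
step 1: bank3 None->1 [EMPTY]
step 2: bank0 None->0 [EMPTY]
step 3: bank2 None->2 [EMPTY]
step 4: bank4 3->1 [CONFLICT]
step 5: bank2 2->2 [HIT]
step 6: bank2 2->8 [CONFLICT]
step 7: bank2 8->8 [HIT]
step 8: bank4 1->1 [HIT]

TRACE = E,E,E,E,C,H,C,H,H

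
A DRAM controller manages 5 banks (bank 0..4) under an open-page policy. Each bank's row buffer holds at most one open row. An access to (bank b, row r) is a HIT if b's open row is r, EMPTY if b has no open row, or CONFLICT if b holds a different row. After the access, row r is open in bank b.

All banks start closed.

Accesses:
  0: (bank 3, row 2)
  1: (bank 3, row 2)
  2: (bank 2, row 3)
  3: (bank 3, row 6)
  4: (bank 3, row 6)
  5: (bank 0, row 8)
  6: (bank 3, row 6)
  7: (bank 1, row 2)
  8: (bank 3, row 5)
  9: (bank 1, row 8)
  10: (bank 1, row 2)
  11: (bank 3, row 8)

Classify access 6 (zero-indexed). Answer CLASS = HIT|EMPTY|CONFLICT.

#0 (3,2) E
#1 (3,2) H  (was 2)
#2 (2,3) E
#3 (3,6) C  (was 2)
#4 (3,6) H  (was 6)
#5 (0,8) E
#6 (3,6) H  (was 6)
#7 (1,2) E
#8 (3,5) C  (was 6)
#9 (1,8) C  (was 2)
#10 (1,2) C  (was 8)
#11 (3,8) C  (was 5)

CLASS = HIT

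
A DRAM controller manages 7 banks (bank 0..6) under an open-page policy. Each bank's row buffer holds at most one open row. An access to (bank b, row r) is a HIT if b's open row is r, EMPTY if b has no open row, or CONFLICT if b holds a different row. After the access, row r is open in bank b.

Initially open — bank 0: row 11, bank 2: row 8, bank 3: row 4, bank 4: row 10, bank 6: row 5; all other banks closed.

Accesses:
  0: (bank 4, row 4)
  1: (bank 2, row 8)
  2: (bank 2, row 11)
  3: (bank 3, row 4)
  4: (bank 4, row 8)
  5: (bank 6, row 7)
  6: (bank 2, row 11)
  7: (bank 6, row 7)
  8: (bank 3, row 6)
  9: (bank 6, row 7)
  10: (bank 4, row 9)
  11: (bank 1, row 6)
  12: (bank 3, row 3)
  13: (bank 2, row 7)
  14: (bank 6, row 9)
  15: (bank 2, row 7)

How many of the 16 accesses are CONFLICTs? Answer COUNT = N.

COUNT = 9

#0 (4,4) C  (was 10)
#1 (2,8) H  (was 8)
#2 (2,11) C  (was 8)
#3 (3,4) H  (was 4)
#4 (4,8) C  (was 4)
#5 (6,7) C  (was 5)
#6 (2,11) H  (was 11)
#7 (6,7) H  (was 7)
#8 (3,6) C  (was 4)
#9 (6,7) H  (was 7)
#10 (4,9) C  (was 8)
#11 (1,6) E
#12 (3,3) C  (was 6)
#13 (2,7) C  (was 11)
#14 (6,9) C  (was 7)
#15 (2,7) H  (was 7)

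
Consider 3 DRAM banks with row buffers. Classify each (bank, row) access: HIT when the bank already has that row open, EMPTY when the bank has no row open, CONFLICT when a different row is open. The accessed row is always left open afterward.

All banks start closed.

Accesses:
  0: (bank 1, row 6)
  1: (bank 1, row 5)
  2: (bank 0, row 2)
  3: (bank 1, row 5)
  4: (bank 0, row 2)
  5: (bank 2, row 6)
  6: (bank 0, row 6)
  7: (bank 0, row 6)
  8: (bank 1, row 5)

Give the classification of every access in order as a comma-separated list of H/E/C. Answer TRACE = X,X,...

TRACE = E,C,E,H,H,E,C,H,H

0: bank 1 row 6 — prev None → EMPTY
1: bank 1 row 5 — prev 6 → CONFLICT
2: bank 0 row 2 — prev None → EMPTY
3: bank 1 row 5 — prev 5 → HIT
4: bank 0 row 2 — prev 2 → HIT
5: bank 2 row 6 — prev None → EMPTY
6: bank 0 row 6 — prev 2 → CONFLICT
7: bank 0 row 6 — prev 6 → HIT
8: bank 1 row 5 — prev 5 → HIT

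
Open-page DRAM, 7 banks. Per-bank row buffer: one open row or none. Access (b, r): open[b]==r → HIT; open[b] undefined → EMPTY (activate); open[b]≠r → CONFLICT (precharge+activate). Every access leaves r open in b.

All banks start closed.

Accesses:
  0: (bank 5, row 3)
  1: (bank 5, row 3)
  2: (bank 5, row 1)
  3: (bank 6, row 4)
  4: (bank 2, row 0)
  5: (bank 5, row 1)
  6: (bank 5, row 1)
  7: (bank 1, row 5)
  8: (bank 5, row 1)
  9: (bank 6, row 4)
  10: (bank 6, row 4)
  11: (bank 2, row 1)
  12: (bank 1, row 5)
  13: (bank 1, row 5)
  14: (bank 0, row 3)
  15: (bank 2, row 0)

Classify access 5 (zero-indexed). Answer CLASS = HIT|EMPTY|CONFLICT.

step 0: bank5 None->3 [EMPTY]
step 1: bank5 3->3 [HIT]
step 2: bank5 3->1 [CONFLICT]
step 3: bank6 None->4 [EMPTY]
step 4: bank2 None->0 [EMPTY]
step 5: bank5 1->1 [HIT]
step 6: bank5 1->1 [HIT]
step 7: bank1 None->5 [EMPTY]
step 8: bank5 1->1 [HIT]
step 9: bank6 4->4 [HIT]
step 10: bank6 4->4 [HIT]
step 11: bank2 0->1 [CONFLICT]
step 12: bank1 5->5 [HIT]
step 13: bank1 5->5 [HIT]
step 14: bank0 None->3 [EMPTY]
step 15: bank2 1->0 [CONFLICT]

CLASS = HIT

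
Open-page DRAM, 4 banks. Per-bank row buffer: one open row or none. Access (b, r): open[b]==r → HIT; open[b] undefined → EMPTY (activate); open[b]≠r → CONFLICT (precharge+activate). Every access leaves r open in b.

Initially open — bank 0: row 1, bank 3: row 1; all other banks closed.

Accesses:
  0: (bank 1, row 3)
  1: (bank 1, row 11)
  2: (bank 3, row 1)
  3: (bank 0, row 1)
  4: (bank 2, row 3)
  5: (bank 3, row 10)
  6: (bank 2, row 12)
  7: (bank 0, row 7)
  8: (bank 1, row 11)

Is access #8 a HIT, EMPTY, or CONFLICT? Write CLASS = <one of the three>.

CLASS = HIT

step 0: bank1 None->3 [EMPTY]
step 1: bank1 3->11 [CONFLICT]
step 2: bank3 1->1 [HIT]
step 3: bank0 1->1 [HIT]
step 4: bank2 None->3 [EMPTY]
step 5: bank3 1->10 [CONFLICT]
step 6: bank2 3->12 [CONFLICT]
step 7: bank0 1->7 [CONFLICT]
step 8: bank1 11->11 [HIT]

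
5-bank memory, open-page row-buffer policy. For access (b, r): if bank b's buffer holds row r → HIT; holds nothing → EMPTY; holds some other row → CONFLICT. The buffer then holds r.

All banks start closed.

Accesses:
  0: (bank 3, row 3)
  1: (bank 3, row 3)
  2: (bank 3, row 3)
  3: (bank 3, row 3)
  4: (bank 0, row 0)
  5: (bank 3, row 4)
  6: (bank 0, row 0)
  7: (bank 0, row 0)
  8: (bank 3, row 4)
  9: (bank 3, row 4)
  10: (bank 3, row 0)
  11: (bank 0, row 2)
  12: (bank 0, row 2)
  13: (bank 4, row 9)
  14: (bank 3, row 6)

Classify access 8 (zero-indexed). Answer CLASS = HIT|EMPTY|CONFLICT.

step 0: bank3 None->3 [EMPTY]
step 1: bank3 3->3 [HIT]
step 2: bank3 3->3 [HIT]
step 3: bank3 3->3 [HIT]
step 4: bank0 None->0 [EMPTY]
step 5: bank3 3->4 [CONFLICT]
step 6: bank0 0->0 [HIT]
step 7: bank0 0->0 [HIT]
step 8: bank3 4->4 [HIT]
step 9: bank3 4->4 [HIT]
step 10: bank3 4->0 [CONFLICT]
step 11: bank0 0->2 [CONFLICT]
step 12: bank0 2->2 [HIT]
step 13: bank4 None->9 [EMPTY]
step 14: bank3 0->6 [CONFLICT]

CLASS = HIT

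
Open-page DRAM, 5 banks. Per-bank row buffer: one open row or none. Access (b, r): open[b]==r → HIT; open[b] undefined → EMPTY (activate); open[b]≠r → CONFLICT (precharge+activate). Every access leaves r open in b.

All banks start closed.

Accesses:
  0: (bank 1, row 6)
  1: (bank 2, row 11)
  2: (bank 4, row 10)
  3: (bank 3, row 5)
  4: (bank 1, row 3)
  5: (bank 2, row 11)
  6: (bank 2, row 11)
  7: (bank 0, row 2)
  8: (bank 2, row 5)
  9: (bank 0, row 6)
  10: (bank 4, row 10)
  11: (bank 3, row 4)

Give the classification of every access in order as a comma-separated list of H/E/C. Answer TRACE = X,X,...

#0 (1,6) E
#1 (2,11) E
#2 (4,10) E
#3 (3,5) E
#4 (1,3) C  (was 6)
#5 (2,11) H  (was 11)
#6 (2,11) H  (was 11)
#7 (0,2) E
#8 (2,5) C  (was 11)
#9 (0,6) C  (was 2)
#10 (4,10) H  (was 10)
#11 (3,4) C  (was 5)

TRACE = E,E,E,E,C,H,H,E,C,C,H,C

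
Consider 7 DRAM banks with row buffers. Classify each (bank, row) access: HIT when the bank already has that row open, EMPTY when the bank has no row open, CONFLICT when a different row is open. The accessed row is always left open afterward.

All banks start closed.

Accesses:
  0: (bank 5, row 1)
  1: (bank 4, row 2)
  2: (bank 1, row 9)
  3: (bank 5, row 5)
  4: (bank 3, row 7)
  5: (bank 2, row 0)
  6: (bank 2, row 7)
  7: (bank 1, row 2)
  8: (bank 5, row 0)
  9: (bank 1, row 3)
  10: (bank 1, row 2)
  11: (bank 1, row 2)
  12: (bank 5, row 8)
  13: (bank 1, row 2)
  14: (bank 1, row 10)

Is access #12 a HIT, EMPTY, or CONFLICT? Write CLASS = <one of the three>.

CLASS = CONFLICT

0: bank 5 row 1 — prev None → EMPTY
1: bank 4 row 2 — prev None → EMPTY
2: bank 1 row 9 — prev None → EMPTY
3: bank 5 row 5 — prev 1 → CONFLICT
4: bank 3 row 7 — prev None → EMPTY
5: bank 2 row 0 — prev None → EMPTY
6: bank 2 row 7 — prev 0 → CONFLICT
7: bank 1 row 2 — prev 9 → CONFLICT
8: bank 5 row 0 — prev 5 → CONFLICT
9: bank 1 row 3 — prev 2 → CONFLICT
10: bank 1 row 2 — prev 3 → CONFLICT
11: bank 1 row 2 — prev 2 → HIT
12: bank 5 row 8 — prev 0 → CONFLICT
13: bank 1 row 2 — prev 2 → HIT
14: bank 1 row 10 — prev 2 → CONFLICT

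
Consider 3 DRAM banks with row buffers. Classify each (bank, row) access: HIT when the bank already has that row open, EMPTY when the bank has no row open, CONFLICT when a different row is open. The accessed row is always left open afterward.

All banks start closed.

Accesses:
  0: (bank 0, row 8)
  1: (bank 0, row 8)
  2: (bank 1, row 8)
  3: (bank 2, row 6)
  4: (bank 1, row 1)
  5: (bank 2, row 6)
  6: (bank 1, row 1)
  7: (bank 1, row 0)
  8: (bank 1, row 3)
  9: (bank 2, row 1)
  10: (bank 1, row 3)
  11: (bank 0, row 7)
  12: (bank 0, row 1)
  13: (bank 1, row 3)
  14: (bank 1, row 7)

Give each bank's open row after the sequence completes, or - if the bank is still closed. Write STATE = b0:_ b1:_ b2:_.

STATE = b0:1 b1:7 b2:1

  [0] b0 r8: no row ⇒ E
  [1] b0 r8: had r8 ⇒ H
  [2] b1 r8: no row ⇒ E
  [3] b2 r6: no row ⇒ E
  [4] b1 r1: had r8 ⇒ C
  [5] b2 r6: had r6 ⇒ H
  [6] b1 r1: had r1 ⇒ H
  [7] b1 r0: had r1 ⇒ C
  [8] b1 r3: had r0 ⇒ C
  [9] b2 r1: had r6 ⇒ C
  [10] b1 r3: had r3 ⇒ H
  [11] b0 r7: had r8 ⇒ C
  [12] b0 r1: had r7 ⇒ C
  [13] b1 r3: had r3 ⇒ H
  [14] b1 r7: had r3 ⇒ C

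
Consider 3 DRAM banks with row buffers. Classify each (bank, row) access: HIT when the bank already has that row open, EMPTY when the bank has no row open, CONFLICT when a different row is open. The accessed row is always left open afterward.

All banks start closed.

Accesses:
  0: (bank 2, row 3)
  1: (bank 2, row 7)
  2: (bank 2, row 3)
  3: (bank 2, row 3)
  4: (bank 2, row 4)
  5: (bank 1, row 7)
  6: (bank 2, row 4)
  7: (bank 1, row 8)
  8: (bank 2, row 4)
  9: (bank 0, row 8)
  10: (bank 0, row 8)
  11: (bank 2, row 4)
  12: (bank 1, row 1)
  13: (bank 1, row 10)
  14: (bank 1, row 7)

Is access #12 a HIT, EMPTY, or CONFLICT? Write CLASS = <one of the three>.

  [0] b2 r3: no row ⇒ E
  [1] b2 r7: had r3 ⇒ C
  [2] b2 r3: had r7 ⇒ C
  [3] b2 r3: had r3 ⇒ H
  [4] b2 r4: had r3 ⇒ C
  [5] b1 r7: no row ⇒ E
  [6] b2 r4: had r4 ⇒ H
  [7] b1 r8: had r7 ⇒ C
  [8] b2 r4: had r4 ⇒ H
  [9] b0 r8: no row ⇒ E
  [10] b0 r8: had r8 ⇒ H
  [11] b2 r4: had r4 ⇒ H
  [12] b1 r1: had r8 ⇒ C
  [13] b1 r10: had r1 ⇒ C
  [14] b1 r7: had r10 ⇒ C

CLASS = CONFLICT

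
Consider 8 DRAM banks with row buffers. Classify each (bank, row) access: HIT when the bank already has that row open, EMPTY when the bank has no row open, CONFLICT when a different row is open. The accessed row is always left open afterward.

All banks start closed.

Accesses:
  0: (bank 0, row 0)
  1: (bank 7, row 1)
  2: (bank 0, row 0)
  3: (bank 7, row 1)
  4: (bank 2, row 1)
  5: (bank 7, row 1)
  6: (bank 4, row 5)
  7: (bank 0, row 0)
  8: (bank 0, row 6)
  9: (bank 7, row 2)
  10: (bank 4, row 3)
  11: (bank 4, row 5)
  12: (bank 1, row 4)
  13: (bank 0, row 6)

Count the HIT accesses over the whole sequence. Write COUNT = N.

COUNT = 5

step 0: bank0 None->0 [EMPTY]
step 1: bank7 None->1 [EMPTY]
step 2: bank0 0->0 [HIT]
step 3: bank7 1->1 [HIT]
step 4: bank2 None->1 [EMPTY]
step 5: bank7 1->1 [HIT]
step 6: bank4 None->5 [EMPTY]
step 7: bank0 0->0 [HIT]
step 8: bank0 0->6 [CONFLICT]
step 9: bank7 1->2 [CONFLICT]
step 10: bank4 5->3 [CONFLICT]
step 11: bank4 3->5 [CONFLICT]
step 12: bank1 None->4 [EMPTY]
step 13: bank0 6->6 [HIT]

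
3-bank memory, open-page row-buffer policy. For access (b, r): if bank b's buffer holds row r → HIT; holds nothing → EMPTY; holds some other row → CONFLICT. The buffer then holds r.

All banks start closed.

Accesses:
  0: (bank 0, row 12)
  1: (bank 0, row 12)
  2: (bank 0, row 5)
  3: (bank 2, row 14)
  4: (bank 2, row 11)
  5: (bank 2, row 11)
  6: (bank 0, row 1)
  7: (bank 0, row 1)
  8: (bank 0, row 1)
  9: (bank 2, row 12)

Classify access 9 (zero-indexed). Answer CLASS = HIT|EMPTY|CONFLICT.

CLASS = CONFLICT

0: bank 0 row 12 — prev None → EMPTY
1: bank 0 row 12 — prev 12 → HIT
2: bank 0 row 5 — prev 12 → CONFLICT
3: bank 2 row 14 — prev None → EMPTY
4: bank 2 row 11 — prev 14 → CONFLICT
5: bank 2 row 11 — prev 11 → HIT
6: bank 0 row 1 — prev 5 → CONFLICT
7: bank 0 row 1 — prev 1 → HIT
8: bank 0 row 1 — prev 1 → HIT
9: bank 2 row 12 — prev 11 → CONFLICT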